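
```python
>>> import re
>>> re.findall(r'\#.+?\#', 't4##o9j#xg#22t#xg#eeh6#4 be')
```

['##o9j#', '#22t#', '#eeh6#']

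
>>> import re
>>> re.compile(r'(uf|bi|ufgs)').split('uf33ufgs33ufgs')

Branches in `(...|...)` are attempted left-to-right; the first branch that allows the whole pattern to succeed is taken.
`re.split` interleaves the captured-group text with the surrounding fragments.

['', 'uf', '33', 'uf', 'gs33', 'uf', 'gs']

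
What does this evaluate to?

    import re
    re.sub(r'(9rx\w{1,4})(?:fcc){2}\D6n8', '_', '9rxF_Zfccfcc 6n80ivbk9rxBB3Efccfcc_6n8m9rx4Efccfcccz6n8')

The pattern matches the literal '9rx', then 1 to 4 of a word character (captured); then the literal 'fcc' repeated 2 times, then a non-digit, then the literal '6n8'.
Matches: at [0:16] → '9rxF_Zfccfcc 6n8'; at [21:38] → '9rxBB3Efccfcc_6n8'.
Each match is replaced by '_'.

'_0ivbk_m9rx4Efccfcccz6n8'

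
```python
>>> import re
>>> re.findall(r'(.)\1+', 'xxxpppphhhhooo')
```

The backreference `\1` re-matches whatever the first group consumed, character for character.
One capturing group, so `findall` returns just the captured substring from each match — 4 in all.

['x', 'p', 'h', 'o']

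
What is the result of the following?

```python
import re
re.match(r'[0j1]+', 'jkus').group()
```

Pattern: one or more of one of [0j1].
`re.match` won't scan ahead — the pattern has to work from the very first character.
The match spans [0:1] → 'j'.

'j'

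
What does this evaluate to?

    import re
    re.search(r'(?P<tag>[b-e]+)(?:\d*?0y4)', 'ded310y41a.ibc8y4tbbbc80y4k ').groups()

The pattern matches one or more of a character in [b-e] (captured as 'tag'); then zero or more of a digit (lazy), then the literal '0y4' (non-capturing group).
`search` walks the string left to right and returns the first match it finds.
The match spans [0:8] → 'ded310y4'.
Captured: group 1 = 'ded'.

('ded',)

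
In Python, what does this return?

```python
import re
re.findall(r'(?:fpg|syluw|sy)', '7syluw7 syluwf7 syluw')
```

The regex engine tests alternatives in the order written; an earlier branch that matches wins even if a later one would match more.
`findall` yields the raw match text (3 of them) because the pattern has no groups.

['syluw', 'syluw', 'syluw']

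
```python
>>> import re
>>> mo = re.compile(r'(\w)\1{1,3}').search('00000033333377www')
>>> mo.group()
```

'0000'

`\1` has to match the exact text group 1 already captured.
`re.search` scans for the first position where the pattern succeeds.
The match spans [0:4] → '0000'.
Captured: group 1 = '0'.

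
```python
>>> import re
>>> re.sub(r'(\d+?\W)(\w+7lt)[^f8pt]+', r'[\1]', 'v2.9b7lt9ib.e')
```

'v[2.]'

This matches one or more of a digit (lazy), then a non-word character (captured); then one or more of a word character, then the literal '7lt' (captured); then one or more of any character except [f8pt].
Matches: at [1:13] → '2.9b7lt9ib.e'.
`\1` in the replacement pulls in group 1's text for each match.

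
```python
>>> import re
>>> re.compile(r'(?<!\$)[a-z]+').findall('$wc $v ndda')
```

['c', 'ndda']

The negative lookaround is zero-width — it rules out positions where the adjacent text would match, without consuming anything.
Scanning left to right: at [2:3] → 'c'; at [7:11] → 'ndda'.
With no groups in the pattern, `findall` gives back each whole match — 2 here.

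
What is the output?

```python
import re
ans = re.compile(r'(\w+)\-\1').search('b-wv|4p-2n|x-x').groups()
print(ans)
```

('x',)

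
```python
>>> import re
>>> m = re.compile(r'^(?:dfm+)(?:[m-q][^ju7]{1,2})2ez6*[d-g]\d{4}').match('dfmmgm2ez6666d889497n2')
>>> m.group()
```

The pattern matches anchored at the start of the string; then the literal 'df', then one or more of a literal 'm' (non-capturing group); then a character in [m-q], then 1 to 2 of any character except [ju7] (non-capturing group); then the literal '2ez', then zero or more of the literal '6'; then a character in [d-g], then exactly 4 of a digit.
`re.match` won't scan ahead — the pattern has to work from the very first character.
The match spans [0:18] → 'dfmmgm2ez6666d8894'.

'dfmmgm2ez6666d8894'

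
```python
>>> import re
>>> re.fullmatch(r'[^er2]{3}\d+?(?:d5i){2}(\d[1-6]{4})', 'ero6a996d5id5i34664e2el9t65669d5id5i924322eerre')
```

None

`fullmatch` succeeds only if the pattern covers the string from start to end.
Here the pattern can't cover the whole string, so the call returns None.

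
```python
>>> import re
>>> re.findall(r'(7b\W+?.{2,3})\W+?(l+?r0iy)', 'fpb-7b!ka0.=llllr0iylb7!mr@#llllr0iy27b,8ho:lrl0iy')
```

The pattern matches the literal '7b', then one or more of a non-word character (lazy), then 2 to 3 of any character (captured); then one or more of a non-word character (lazy); then one or more of the literal 'l' (lazy), then the literal 'r0', then the literal 'iy' (captured).
Scanning left to right: at [4:20] match '7b!ka0.=llllr0iy', groups = ('7b!ka0', 'llllr0iy').
Multiple groups make `findall` return tuples — one 2-tuple for the one match.

[('7b!ka0', 'llllr0iy')]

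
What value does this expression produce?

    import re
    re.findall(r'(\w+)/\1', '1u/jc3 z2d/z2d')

['z2d']

`\1` has to match the exact text group 1 already captured.
Because there's exactly one group, `findall` drops the full match and keeps group 1 from the one hit.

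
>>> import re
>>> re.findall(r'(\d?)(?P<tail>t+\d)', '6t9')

The pattern matches optionally a digit (captured); then one or more of a literal 't', then a digit (captured as 'tail').
2 groups means the one result is a tuple of 2 captured strings — 1 here.

[('6', 't9')]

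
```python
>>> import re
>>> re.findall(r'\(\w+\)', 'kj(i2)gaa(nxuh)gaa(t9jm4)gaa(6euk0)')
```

['(i2)', '(nxuh)', '(t9jm4)', '(6euk0)']

No capturing groups, so `findall` returns the 4 full match strings.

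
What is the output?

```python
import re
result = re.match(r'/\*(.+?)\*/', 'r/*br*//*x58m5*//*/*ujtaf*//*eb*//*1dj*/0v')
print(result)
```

`match` is anchored at position 0; if the pattern doesn't fit there, it returns None.
Here position 0 doesn't satisfy it, so the call returns None.

None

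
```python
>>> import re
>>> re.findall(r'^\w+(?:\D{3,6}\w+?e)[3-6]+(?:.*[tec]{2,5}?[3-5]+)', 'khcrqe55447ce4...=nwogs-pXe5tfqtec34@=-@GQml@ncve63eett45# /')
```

['khcrqe55447ce4...=nwogs-pXe5tfqtec34@=-@GQml@ncve63eett45']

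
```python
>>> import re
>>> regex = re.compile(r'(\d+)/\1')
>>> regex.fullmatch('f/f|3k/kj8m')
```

None

`fullmatch` succeeds only if the pattern covers the string from start to end.
Here there's no way to consume every character, so the call returns None.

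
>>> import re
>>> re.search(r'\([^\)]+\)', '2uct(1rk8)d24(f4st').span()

(4, 10)

`re.search` tries every starting position until one works.
The match spans [4:10] → '(1rk8)'.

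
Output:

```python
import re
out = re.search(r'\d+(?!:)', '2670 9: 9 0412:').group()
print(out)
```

The negative lookahead/lookbehind blocks any match where the forbidden context is present.
`re.search` scans for the first position where the pattern succeeds.
The match spans [0:4] → '2670'.

2670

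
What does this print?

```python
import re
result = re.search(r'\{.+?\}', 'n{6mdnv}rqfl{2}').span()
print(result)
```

(1, 8)

`re.search` scans for the first position where the pattern succeeds.
The match spans [1:8] → '{6mdnv}'.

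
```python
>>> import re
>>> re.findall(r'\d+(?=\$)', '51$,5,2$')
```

['51', '2']

The lookaround is zero-width — it requires the adjacent text to match without consuming it, so the asserted text isn't part of the match.
Scanning left to right: at [0:2] → '51'; at [6:7] → '2'.
`findall` yields the raw match text (2 of them) because the pattern has no groups.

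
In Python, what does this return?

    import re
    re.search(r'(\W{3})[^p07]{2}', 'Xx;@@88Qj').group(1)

';@@'

Pattern: exactly 3 of a non-word character (captured); then exactly 2 of any character except [p07].
`re.search` tries every starting position until one works.
The match spans [2:7] → ';@@88'.
Captured: group 1 = ';@@'.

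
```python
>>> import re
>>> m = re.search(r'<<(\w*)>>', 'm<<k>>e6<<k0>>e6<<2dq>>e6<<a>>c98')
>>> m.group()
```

'<<k>>'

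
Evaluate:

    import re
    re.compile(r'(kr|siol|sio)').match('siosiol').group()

'sio'

`re.match` won't scan ahead — the pattern has to work from the very first character.
The match spans [0:3] → 'sio'.
Captured: group 1 = 'sio'.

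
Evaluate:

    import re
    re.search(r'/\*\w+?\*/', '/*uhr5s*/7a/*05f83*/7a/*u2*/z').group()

The match spans [0:9] → '/*uhr5s*/'.

'/*uhr5s*/'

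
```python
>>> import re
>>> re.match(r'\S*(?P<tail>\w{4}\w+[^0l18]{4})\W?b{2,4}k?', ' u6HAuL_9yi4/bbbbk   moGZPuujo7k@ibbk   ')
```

Pattern: zero or more of a non-whitespace character; then exactly 4 of a word character, then one or more of a word character, then exactly 4 of any character except [0l18] (captured as 'tail'); then optionally a non-word character, then 2 to 4 of the literal 'b', then optionally a literal 'k'.
With `match`, the pattern is implicitly anchored at the beginning.
Here position 0 doesn't satisfy it, so the call returns None.

None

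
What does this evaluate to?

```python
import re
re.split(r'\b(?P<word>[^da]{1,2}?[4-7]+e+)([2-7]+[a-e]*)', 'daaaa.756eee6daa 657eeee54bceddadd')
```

['daaaa', '.756eee', '6daa', '', ' 657eeee', '54bceddadd', '']

This matches a word boundary (`\b`, zero-width); then 1 to 2 of any character except [da] (lazy), then one or more of a character in [4-7], then one or more of the literal 'e' (captured as 'word'); then one or more of a character in [2-7], then zero or more of a character in [a-e] (captured).
Matches to split on: at [5:16] → '.756eee6daa'; at [16:34] → ' 657eeee54bceddadd'.
The group in the pattern means `split` returns the separators' captures alongside the pieces.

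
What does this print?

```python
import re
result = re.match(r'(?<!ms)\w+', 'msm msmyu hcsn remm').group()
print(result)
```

msm

`match` is anchored at position 0; if the pattern doesn't fit there, it returns None.
The match spans [0:3] → 'msm'.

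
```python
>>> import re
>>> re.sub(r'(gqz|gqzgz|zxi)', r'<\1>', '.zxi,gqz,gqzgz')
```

Alternation tries branches left to right and keeps the first one that lets the overall match succeed at that position.
Matches: at [1:4] → 'zxi'; at [5:8] → 'gqz'; at [9:12] → 'gqz'.
Each match is replaced using the text its own group 1 captured.

'.<zxi>,<gqz>,<gqz>gz'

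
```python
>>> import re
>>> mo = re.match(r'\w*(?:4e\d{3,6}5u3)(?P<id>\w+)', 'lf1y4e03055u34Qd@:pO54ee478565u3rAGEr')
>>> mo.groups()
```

('4Qd',)

This matches zero or more of a word character; then the literal '4e', then 3 to 6 of a digit, then the literal '5u3' (non-capturing group); then one or more of a word character (captured as 'id').
`match` is anchored at position 0; if the pattern doesn't fit there, it returns None.
The match spans [0:16] → 'lf1y4e03055u34Qd'.
Captured: group 1 = '4Qd'.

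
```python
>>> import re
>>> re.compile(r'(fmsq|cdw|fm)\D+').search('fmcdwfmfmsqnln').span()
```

(0, 14)

The match spans [0:14] → 'fmcdwfmfmsqnln'.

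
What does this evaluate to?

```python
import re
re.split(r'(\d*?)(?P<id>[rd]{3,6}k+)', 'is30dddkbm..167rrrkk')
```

`re.split` interleaves the captured-group text with the surrounding fragments.

['is', '30', 'dddk', 'bm..', '167', 'rrrkk', '']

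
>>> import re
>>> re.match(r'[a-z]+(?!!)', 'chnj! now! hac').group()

'chn'

`match` is anchored at position 0; if the pattern doesn't fit there, it returns None.
The match spans [0:3] → 'chn'.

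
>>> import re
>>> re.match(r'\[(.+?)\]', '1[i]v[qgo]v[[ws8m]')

None

`re.match` only tries the pattern at the start of the string.
Here position 0 doesn't satisfy it, so the call returns None.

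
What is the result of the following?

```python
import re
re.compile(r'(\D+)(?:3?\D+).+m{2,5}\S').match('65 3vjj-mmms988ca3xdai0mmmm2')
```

None

The pattern matches one or more of a non-digit (captured); then optionally the literal '3', then one or more of a non-digit (non-capturing group); then one or more of any character; then 2 to 5 of the literal 'm', then a non-whitespace character.
`re.match` only tries the pattern at the start of the string.
Here the string doesn't start with a match, so the call returns None.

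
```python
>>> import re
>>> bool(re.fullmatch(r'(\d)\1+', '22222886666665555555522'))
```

The backreference `\1` re-matches whatever the first group consumed, character for character.
`re.fullmatch` requires the pattern to consume the entire string.
Here the pattern can't cover the whole string, so the call returns None, and `bool(None)` is False.

False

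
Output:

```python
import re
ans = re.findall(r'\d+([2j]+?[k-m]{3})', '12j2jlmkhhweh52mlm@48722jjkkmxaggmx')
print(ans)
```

This matches one or more of a digit; then one or more of one of [2j] (lazy), then exactly 3 of a character in [k-m] (captured).
One capturing group, so `findall` returns just the captured substring from each match — 3 in all.

['j2jlmk', '2mlm', 'jjkkm']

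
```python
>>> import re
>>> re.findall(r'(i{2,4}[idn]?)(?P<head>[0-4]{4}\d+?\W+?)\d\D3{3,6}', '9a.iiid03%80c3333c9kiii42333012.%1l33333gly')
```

[('iii', '42333012.%')]

Pattern: 2 to 4 of the literal 'i', then optionally one of [idn] (captured); then exactly 4 of a character in [0-4], then one or more of a digit (lazy), then one or more of a non-word character (lazy) (captured as 'head'); then a digit, then a non-digit, then 3 to 6 of a literal '3'.
Matches: at [20:40] match 'iii42333012.%1l33333', groups = ('iii', '42333012.%').
With 2 capturing groups, `findall` returns a 2-tuple per match.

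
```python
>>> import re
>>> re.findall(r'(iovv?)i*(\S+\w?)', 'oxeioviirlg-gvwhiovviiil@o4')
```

[('iov', 'rlg-gvwhiovviiil@o4')]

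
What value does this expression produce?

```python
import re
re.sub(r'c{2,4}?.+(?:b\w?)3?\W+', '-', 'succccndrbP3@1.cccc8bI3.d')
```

Pattern: 2 to 4 of the literal 'c' (lazy), then one or more of any character; then the literal 'b', then optionally a word character (non-capturing group); then optionally the literal '3', then one or more of a non-word character.
Matches: at [2:24] → 'ccccndrbP3@1.cccc8bI3.'.
Every occurrence is swapped for '-'.

'su-d'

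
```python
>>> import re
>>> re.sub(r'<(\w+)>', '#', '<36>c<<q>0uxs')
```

`sub` substitutes '#' at each match site.

'#c<#0uxs'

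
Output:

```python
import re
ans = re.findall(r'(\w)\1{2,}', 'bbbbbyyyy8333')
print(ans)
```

['b', 'y', '3']

`\1` is not a pattern — it's the concrete string captured by group 1, re-applied verbatim.
Matches: at [0:5] match 'bbbbb', group 1 = 'b'; at [5:9] match 'yyyy', group 1 = 'y'; at [10:13] match '333', group 1 = '3'.
Because there's exactly one group, `findall` drops the full match and keeps group 1 from each hit.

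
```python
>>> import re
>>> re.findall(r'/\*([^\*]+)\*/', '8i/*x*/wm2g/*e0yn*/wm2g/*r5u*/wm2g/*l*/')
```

Scanning left to right: at [2:7] match '/*x*/', group 1 = 'x'; at [11:19] match '/*e0yn*/', group 1 = 'e0yn'; at [23:30] match '/*r5u*/', group 1 = 'r5u'; at [34:39] match '/*l*/', group 1 = 'l'.
Because there's exactly one group, `findall` drops the full match and keeps group 1 from each hit.

['x', 'e0yn', 'r5u', 'l']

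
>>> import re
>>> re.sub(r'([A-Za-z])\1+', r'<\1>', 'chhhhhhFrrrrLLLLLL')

After group 1 captures some text, `\1` only succeeds where that same text appears again.
Matches: at [1:7] → 'hhhhhh'; at [8:12] → 'rrrr'; at [12:18] → 'LLLLLL'.
Each match is replaced using the text its own group 1 captured.

'c<h>F<r><L>'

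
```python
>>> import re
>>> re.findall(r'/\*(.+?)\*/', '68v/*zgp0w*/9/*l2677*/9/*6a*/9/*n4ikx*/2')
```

['zgp0w', 'l2677', '6a', 'n4ikx']

A `+?`/`*?`/`{m,n}?` starts at its minimum and grows only as far as needed for what follows to match.
Scanning left to right: at [3:12] match '/*zgp0w*/', group 1 = 'zgp0w'; at [13:22] match '/*l2677*/', group 1 = 'l2677'; at [23:29] match '/*6a*/', group 1 = '6a'; at [30:39] match '/*n4ikx*/', group 1 = 'n4ikx'.
One capturing group, so `findall` returns just the captured substring from each match — 4 in all.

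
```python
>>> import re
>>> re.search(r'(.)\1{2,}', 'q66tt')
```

The backreference `\1` re-matches whatever the first group consumed, character for character.
`re.search` scans for the first position where the pattern succeeds.
Here nothing in the string fits, so the call returns None.

None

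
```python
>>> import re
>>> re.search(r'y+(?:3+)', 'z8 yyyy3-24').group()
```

This matches one or more of a literal 'y'; then one or more of a literal '3' (non-capturing group).
Unlike `match`, `search` isn't anchored — it looks for the pattern anywhere in the string.
The match spans [3:8] → 'yyyy3'.

'yyyy3'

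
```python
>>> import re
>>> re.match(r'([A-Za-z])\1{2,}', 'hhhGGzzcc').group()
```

'hhh'

`re.match` won't scan ahead — the pattern has to work from the very first character.
The match spans [0:3] → 'hhh'.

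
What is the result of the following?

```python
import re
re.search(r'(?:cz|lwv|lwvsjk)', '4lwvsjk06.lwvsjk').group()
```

'lwv'

Alternation tries branches left to right and keeps the first one that lets the overall match succeed at that position.
`search` walks the string left to right and returns the first match it finds.
The match spans [1:4] → 'lwv'.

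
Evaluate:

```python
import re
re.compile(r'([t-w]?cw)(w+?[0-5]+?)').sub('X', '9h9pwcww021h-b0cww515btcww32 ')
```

'9h9pX21h-b0X15bX2 '

The pattern matches optionally a character in [t-w], then the literal 'cw' (captured); then one or more of the literal 'w' (lazy), then one or more of a character in [0-5] (lazy) (captured).
The `?` after the quantifier makes it lazy — it takes as little as possible before letting the rest of the pattern try.
Matches: at [4:9] → 'wcww0'; at [15:19] → 'cww5'; at [22:27] → 'tcww3'.
`sub` substitutes 'X' at each match site.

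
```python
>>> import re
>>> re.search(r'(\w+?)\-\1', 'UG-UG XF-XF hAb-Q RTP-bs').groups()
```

('UG',)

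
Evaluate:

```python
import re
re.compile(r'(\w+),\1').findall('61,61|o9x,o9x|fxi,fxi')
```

['61', 'o9x', 'fxi']

`\1` has to match the exact text group 1 already captured.
Walking the string: at [0:5] match '61,61', group 1 = '61'; at [6:13] match 'o9x,o9x', group 1 = 'o9x'; at [14:21] match 'fxi,fxi', group 1 = 'fxi'.
`findall` collects group 1 from each match (3 total).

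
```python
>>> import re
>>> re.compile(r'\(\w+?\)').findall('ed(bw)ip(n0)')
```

['(bw)', '(n0)']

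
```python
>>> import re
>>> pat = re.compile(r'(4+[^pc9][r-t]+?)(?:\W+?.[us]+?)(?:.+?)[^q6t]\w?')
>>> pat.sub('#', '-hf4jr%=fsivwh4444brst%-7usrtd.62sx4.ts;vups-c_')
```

Every occurrence is swapped for '#'.

'-hf#h#d.62sx#-c_'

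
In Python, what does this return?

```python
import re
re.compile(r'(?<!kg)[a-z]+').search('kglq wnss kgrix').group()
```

`(?!…)`/`(?<!…)` only lets a position through if the neighbouring text does NOT match; no characters are consumed.
`re.search` tries every starting position until one works.
The match spans [0:4] → 'kglq'.

'kglq'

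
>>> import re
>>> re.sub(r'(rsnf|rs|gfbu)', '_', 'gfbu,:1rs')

'_,:1_'

`sub` substitutes '_' at each match site.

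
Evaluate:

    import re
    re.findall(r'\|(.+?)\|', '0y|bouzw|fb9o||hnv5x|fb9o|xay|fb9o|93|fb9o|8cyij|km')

['bouzw', '|hnv5x', 'xay', '93', '8cyij']

Matches: at [2:9] match '|bouzw|', group 1 = 'bouzw'; at [13:21] match '||hnv5x|', group 1 = '|hnv5x'; at [25:30] match '|xay|', group 1 = 'xay'; at [34:38] match '|93|', group 1 = '93'; at [42:49] match '|8cyij|', group 1 = '8cyij'.
With a single group, `findall` returns only what that group captured — 5 items.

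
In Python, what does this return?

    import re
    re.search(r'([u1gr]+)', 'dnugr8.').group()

The pattern matches one or more of one of [u1gr] (captured).
Unlike `match`, `search` isn't anchored — it looks for the pattern anywhere in the string.
The match spans [2:5] → 'ugr'.
Captured: group 1 = 'ugr'.

'ugr'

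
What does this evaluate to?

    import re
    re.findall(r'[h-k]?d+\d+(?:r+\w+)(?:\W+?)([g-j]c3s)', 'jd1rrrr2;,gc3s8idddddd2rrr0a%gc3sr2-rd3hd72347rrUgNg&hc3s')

This matches optionally a character in [h-k], then one or more of the literal 'd', then one or more of a digit; then one or more of the literal 'r', then one or more of a word character (non-capturing group); then one or more of a non-word character (lazy) (non-capturing group); then a character in [g-j], then the literal 'c3s' (captured).
Matches: at [0:14] match 'jd1rrrr2;,gc3s', group 1 = 'gc3s'; at [15:33] match 'idddddd2rrr0a%gc3s', group 1 = 'gc3s'; at [39:57] match 'hd72347rrUgNg&hc3s', group 1 = 'hc3s'.
With a single group, `findall` returns only what that group captured — 3 items.

['gc3s', 'gc3s', 'hc3s']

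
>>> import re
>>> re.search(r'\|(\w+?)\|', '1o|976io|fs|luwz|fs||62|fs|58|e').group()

`re.search` scans for the first position where the pattern succeeds.
The match spans [2:9] → '|976io|'.
Captured: group 1 = '976io'.

'|976io|'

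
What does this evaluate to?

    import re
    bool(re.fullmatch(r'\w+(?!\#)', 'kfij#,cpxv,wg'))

Because the assertion is negative and zero-width, positions next to the forbidden text are skipped.
`re.fullmatch` is like wrapping the pattern in `^…$` (in single-line mode).
Here the string isn't matched end-to-end, so the call returns None, and `bool(None)` is False.

False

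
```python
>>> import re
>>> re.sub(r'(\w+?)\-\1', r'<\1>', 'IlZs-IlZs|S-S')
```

'<IlZs>|<S>'

After group 1 captures some text, `\1` only succeeds where that same text appears again.
The replacement refers to a captured group, so each match is rewritten using its own captured text.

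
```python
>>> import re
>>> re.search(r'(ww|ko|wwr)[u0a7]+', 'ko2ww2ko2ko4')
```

None

Here no position works, so the call returns None.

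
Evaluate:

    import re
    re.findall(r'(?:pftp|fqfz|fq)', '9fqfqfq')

Matches: at [1:3] → 'fq'; at [3:5] → 'fq'; at [5:7] → 'fq'.
`findall` yields the raw match text (3 of them) because the pattern has no groups.

['fq', 'fq', 'fq']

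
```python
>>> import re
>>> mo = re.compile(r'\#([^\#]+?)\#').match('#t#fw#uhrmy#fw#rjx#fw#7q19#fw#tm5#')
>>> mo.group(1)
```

't'

`re.match` won't scan ahead — the pattern has to work from the very first character.
The match spans [0:3] → '#t#'.
Captured: group 1 = 't'.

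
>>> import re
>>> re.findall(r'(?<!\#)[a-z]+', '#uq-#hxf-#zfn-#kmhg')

['q', 'xf', 'fn', 'mhg']

The negative lookaround is zero-width — it rules out positions where the adjacent text would match, without consuming anything.
With no groups in the pattern, `findall` gives back each whole match — 4 here.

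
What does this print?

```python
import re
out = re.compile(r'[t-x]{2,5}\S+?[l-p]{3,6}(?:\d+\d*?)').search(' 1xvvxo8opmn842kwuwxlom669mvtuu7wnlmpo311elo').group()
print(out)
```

xvvxo8opmn842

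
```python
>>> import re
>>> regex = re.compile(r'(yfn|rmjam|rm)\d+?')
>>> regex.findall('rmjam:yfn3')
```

Matches: at [6:10] match 'yfn3', group 1 = 'yfn'.
With a single group, `findall` returns only what that group captured — 1 item.

['yfn']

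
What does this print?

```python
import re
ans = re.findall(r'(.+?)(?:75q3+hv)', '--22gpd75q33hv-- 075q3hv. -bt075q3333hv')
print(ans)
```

['--22gpd', '-- 0', '. -bt0']

A `+?`/`*?`/`{m,n}?` starts at its minimum and grows only as far as needed for what follows to match.
Because there's exactly one group, `findall` drops the full match and keeps group 1 from each hit.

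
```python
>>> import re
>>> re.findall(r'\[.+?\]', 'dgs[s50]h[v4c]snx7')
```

['[s50]', '[v4c]']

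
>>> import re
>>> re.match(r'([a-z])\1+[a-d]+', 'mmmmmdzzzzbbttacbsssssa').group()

'mmmmmd'

`\1` has to match the exact text group 1 already captured.
`match` is anchored at position 0; if the pattern doesn't fit there, it returns None.
The match spans [0:6] → 'mmmmmd'.
Captured: group 1 = 'm'.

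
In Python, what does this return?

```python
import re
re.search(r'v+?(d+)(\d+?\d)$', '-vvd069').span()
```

The pattern matches one or more of a literal 'v' (lazy); then one or more of a literal 'd' (captured); then one or more of a digit (lazy), then a digit (captured); then anchored at the end.
`search` walks the string left to right and returns the first match it finds.
The match spans [1:7] → 'vvd069'.
Captured: group 1 = 'd', group 2 = '069'.

(1, 7)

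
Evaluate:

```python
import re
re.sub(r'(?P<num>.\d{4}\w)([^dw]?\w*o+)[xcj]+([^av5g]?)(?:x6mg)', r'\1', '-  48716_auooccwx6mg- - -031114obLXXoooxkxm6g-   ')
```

'-  48716- - -031114obLXXoooxkxm6g-   '

This matches any character, then exactly 4 of a digit, then a word character (captured as 'num'); then optionally any character except [dw], then zero or more of a word character, then one or more of a literal 'o' (captured); then one or more of one of [xcj]; then optionally any character except [av5g] (captured); then the literal 'x', then the literal '6mg' (non-capturing group).
Matches: at [2:20] → ' 48716_auooccwx6mg'.
The replacement refers to a captured group, so each match is rewritten using its own captured text.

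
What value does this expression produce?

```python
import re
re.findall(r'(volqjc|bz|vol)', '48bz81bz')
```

['bz', 'bz']

With a single group, `findall` returns only what that group captured — 2 items.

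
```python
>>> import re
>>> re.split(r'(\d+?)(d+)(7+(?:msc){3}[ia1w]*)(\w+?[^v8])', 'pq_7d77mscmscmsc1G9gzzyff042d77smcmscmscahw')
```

A `+?`/`*?`/`{m,n}?` starts at its minimum and grows only as far as needed for what follows to match.
`re.split` interleaves the captured-group text with the surrounding fragments.

['pq_', '7', 'd', '77mscmscmsc1', 'G9', 'gzzyff042d77smcmscmscahw']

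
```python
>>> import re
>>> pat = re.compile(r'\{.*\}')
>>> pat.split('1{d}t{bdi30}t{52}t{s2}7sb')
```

Matches to split on: at [1:22] → '{d}t{bdi30}t{52}t{s2}'.
Each match becomes a cut point; 2 segments remain.

['1', '7sb']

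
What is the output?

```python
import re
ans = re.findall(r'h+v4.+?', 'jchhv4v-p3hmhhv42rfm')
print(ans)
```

The pattern matches one or more of a literal 'h', then the literal 'v4'; then one or more of any character (lazy).
A non-greedy quantifier consumes as few characters as it can — just enough that the remainder of the pattern still matches from where it stops; whatever follows it matches normally.
Scanning left to right: at [2:7] → 'hhv4v'; at [12:17] → 'hhv42'.
No capturing groups, so `findall` returns the 2 full match strings.

['hhv4v', 'hhv42']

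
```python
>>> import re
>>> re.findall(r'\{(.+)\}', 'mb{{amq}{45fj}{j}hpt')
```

One capturing group, so `findall` returns just the captured substring from the one match — 1 in all.

['{amq}{45fj}{j']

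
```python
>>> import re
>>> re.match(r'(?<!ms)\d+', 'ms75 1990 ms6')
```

`re.match` only tries the pattern at the start of the string.
Here position 0 doesn't satisfy it, so the call returns None.

None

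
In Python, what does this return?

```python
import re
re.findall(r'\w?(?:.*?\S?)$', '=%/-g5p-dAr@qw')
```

This matches optionally a word character; then zero or more of any character (lazy), then optionally a non-whitespace character (non-capturing group); then anchored at the end.
Walking the string: at [0:14] → '=%/-g5p-dAr@qw'; at [14:14] → ''.
With no groups in the pattern, `findall` gives back each whole match — 2 here.

['=%/-g5p-dAr@qw', '']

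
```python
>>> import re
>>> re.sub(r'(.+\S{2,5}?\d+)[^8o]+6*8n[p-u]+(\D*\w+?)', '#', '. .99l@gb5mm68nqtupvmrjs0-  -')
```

'#-  -'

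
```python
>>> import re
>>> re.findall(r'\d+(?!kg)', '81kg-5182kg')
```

`(?!…)`/`(?<!…)` only lets a position through if the neighbouring text does NOT match; no characters are consumed.
Walking the string: at [0:1] → '8'; at [5:8] → '518'.
`findall` yields the raw match text (2 of them) because the pattern has no groups.

['8', '518']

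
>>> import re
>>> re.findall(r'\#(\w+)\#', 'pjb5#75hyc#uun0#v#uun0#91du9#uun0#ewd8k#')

Matches: at [4:11] match '#75hyc#', group 1 = '75hyc'; at [15:18] match '#v#', group 1 = 'v'; at [22:29] match '#91du9#', group 1 = '91du9'; at [33:40] match '#ewd8k#', group 1 = 'ewd8k'.
Because there's exactly one group, `findall` drops the full match and keeps group 1 from each hit.

['75hyc', 'v', '91du9', 'ewd8k']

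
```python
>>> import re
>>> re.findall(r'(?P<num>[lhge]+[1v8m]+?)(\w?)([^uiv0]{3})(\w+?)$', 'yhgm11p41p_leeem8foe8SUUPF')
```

Because the quantifier is non-greedy, it stops expanding at the earliest point where the rest of the pattern can succeed.
4 groups means the one result is a tuple of 4 captured strings — 1 here.

[('hgm', '1', '1p4', '1p_leeem8foe8SUUPF')]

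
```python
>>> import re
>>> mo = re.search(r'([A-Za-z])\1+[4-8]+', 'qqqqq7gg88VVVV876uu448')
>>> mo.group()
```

The backreference `\1` re-matches whatever the first group consumed, character for character.
`search` walks the string left to right and returns the first match it finds.
The match spans [0:6] → 'qqqqq7'.
Captured: group 1 = 'q'.

'qqqqq7'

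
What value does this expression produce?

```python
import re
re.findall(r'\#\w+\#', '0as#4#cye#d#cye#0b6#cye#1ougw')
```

['#4#', '#d#', '#0b6#']

`findall` yields the raw match text (3 of them) because the pattern has no groups.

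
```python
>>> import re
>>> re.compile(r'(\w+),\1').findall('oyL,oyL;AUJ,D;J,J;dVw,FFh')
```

After group 1 captures some text, `\1` only succeeds where that same text appears again.
Scanning left to right: at [0:7] match 'oyL,oyL', group 1 = 'oyL'; at [14:17] match 'J,J', group 1 = 'J'.
With a single group, `findall` returns only what that group captured — 2 items.

['oyL', 'J']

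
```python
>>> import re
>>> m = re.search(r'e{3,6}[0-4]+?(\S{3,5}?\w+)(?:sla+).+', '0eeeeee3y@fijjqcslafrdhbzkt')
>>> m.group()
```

'eeeeee3y@fijjqcslafrdhbzkt'

The pattern matches 3 to 6 of the literal 'e', then one or more of a character in [0-4] (lazy); then 3 to 5 of a non-whitespace character (lazy), then one or more of a word character (captured); then the literal 'sl', then one or more of a literal 'a' (non-capturing group); then one or more of any character.
`re.search` scans for the first position where the pattern succeeds.
The match spans [1:27] → 'eeeeee3y@fijjqcslafrdhbzkt'.
Captured: group 1 = 'y@fijjqc'.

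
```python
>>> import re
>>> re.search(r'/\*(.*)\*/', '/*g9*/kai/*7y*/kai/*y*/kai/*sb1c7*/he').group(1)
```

`re.search` tries every starting position until one works.
The match spans [0:35] → '/*g9*/kai/*7y*/kai/*y*/kai/*sb1c7*/'.
Captured: group 1 = 'g9*/kai/*7y*/kai/*y*/kai/*sb1c7'.

'g9*/kai/*7y*/kai/*y*/kai/*sb1c7'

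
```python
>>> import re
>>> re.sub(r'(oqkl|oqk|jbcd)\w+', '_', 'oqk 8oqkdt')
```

'oqk 8_'

Matches: at [5:10] → 'oqkdt'.
`sub` substitutes '_' at each match site.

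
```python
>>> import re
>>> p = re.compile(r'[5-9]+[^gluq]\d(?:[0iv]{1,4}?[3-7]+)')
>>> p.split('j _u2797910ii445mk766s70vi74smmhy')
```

Pattern: one or more of a character in [5-9], then any character except [gluq], then a digit; then 1 to 4 of one of [0iv] (lazy), then one or more of a character in [3-7] (non-capturing group).
Matches to split on: at [5:16] → '797910ii445'; at [18:28] → '766s70vi74'.
`split` removes every match and returns the 3 fragments in between.

['j _u2', 'mk', 'smmhy']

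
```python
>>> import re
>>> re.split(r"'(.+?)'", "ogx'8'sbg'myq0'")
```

['ogx', '8', 'sbg', 'myq0', '']

Matches to split on: at [3:6] → "'8'"; at [9:15] → "'myq0'".
Because the pattern has a capturing group, `split` also inserts each captured text between the pieces.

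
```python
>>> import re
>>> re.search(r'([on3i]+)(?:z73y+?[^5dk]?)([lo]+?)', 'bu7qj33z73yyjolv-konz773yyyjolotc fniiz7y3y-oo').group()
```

Pattern: one or more of one of [on3i] (captured); then the literal 'z73', then one or more of a literal 'y' (lazy), then optionally any character except [5dk] (non-capturing group); then one or more of one of [lo] (lazy) (captured).
The `?` after the quantifier makes it lazy — it takes as little as possible before letting the rest of the pattern try.
Unlike `match`, `search` isn't anchored — it looks for the pattern anywhere in the string.
The match spans [5:14] → '33z73yyjo'.
Captured: group 1 = '33', group 2 = 'o'.

'33z73yyjo'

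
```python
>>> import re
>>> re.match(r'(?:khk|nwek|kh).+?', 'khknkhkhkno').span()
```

With `match`, the pattern is implicitly anchored at the beginning.
The match spans [0:4] → 'khkn'.

(0, 4)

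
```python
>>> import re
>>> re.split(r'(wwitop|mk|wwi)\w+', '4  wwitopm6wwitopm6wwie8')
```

Alternation isn't longest-match — the leftmost alternative that fits at this position is chosen.
Matches to split on: at [3:24] → 'wwitopm6wwitopm6wwie8'.
`re.split` interleaves the captured-group text with the surrounding fragments.

['4  ', 'wwitop', '']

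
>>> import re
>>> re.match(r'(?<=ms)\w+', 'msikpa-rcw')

`re.match` only tries the pattern at the start of the string.
Here position 0 doesn't satisfy it, so the call returns None.

None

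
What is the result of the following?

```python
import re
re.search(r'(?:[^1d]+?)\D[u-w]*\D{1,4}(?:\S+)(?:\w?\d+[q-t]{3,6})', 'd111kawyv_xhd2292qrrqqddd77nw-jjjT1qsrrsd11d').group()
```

This matches one or more of any character except [1d] (lazy) (non-capturing group); then a non-digit, then zero or more of a character in [u-w], then 1 to 4 of a non-digit; then one or more of a non-whitespace character (non-capturing group); then optionally a word character, then one or more of a digit, then 3 to 6 of a character in [q-t] (non-capturing group).
The match spans [4:40] → 'kawyv_xhd2292qrrqqddd77nw-jjjT1qsrrs'.

'kawyv_xhd2292qrrqqddd77nw-jjjT1qsrrs'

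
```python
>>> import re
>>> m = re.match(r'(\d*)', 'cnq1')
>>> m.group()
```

''

`re.match` won't scan ahead — the pattern has to work from the very first character.
The match spans [0:0] → ''.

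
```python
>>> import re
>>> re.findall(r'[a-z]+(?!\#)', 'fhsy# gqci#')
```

['fhs', 'gqc']

The negative lookaround is zero-width — it rules out positions where the adjacent text would match, without consuming anything.
No capturing groups, so `findall` returns the 2 full match strings.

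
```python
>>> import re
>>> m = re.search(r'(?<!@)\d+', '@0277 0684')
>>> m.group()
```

'277'

`(?!…)`/`(?<!…)` only lets a position through if the neighbouring text does NOT match; no characters are consumed.
`re.search` tries every starting position until one works.
The match spans [2:5] → '277'.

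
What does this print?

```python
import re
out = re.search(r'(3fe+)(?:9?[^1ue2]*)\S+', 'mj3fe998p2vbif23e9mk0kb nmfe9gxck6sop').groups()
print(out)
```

The match spans [2:23] → '3fe998p2vbif23e9mk0kb'.
Captured: group 1 = '3fe'.

('3fe',)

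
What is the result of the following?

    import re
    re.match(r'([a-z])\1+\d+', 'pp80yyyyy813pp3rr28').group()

'pp80'

`re.match` won't scan ahead — the pattern has to work from the very first character.
The match spans [0:4] → 'pp80'.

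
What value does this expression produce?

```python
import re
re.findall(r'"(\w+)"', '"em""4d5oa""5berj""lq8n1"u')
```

Scanning left to right: at [0:4] match '"em"', group 1 = 'em'; at [4:11] match '"4d5oa"', group 1 = '4d5oa'; at [11:18] match '"5berj"', group 1 = '5berj'; at [18:25] match '"lq8n1"', group 1 = 'lq8n1'.
Because there's exactly one group, `findall` drops the full match and keeps group 1 from each hit.

['em', '4d5oa', '5berj', 'lq8n1']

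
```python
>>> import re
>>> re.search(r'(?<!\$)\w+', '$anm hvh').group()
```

`(?!…)`/`(?<!…)` only lets a position through if the neighbouring text does NOT match; no characters are consumed.
The match spans [2:4] → 'nm'.

'nm'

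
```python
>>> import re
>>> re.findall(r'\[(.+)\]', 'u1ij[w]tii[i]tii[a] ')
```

['w]tii[i]tii[a']

Because there's exactly one group, `findall` drops the full match and keeps group 1 from the one hit.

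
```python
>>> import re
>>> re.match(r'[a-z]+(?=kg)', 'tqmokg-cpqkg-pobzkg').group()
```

The lookaround is zero-width — it requires the adjacent text to match without consuming it, so the asserted text isn't part of the match.
`match` is anchored at position 0; if the pattern doesn't fit there, it returns None.
The match spans [0:4] → 'tqmo'.

'tqmo'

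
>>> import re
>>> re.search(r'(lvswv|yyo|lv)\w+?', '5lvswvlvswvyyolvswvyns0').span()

Branches in `(...|...)` are attempted left-to-right; the first branch that allows the whole pattern to succeed is taken.
`re.search` scans for the first position where the pattern succeeds.
The match spans [1:7] → 'lvswvl'.
Captured: group 1 = 'lvswv'.

(1, 7)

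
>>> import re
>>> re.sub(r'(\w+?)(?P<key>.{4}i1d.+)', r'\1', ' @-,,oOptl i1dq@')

`\1` in the replacement pulls in group 1's text for each match.

' @-,,oO'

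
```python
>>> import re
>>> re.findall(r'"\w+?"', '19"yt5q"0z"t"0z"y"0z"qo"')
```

['"yt5q"', '"t"', '"y"', '"qo"']

No capturing groups, so `findall` returns the 4 full match strings.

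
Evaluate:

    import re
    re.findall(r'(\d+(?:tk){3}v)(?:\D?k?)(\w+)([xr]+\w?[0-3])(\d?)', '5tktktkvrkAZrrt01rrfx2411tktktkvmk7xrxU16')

The pattern matches one or more of a digit, then the literal 'tk' repeated 3 times, then a literal 'v' (captured); then optionally a non-digit, then optionally the literal 'k' (non-capturing group); then one or more of a word character (captured); then one or more of one of [xr], then optionally a word character, then a character in [0-3] (captured); then optionally a digit (captured).
Matches: at [0:41] match '5tktktkvrkAZrrt01rrfx2411tktktkvmk7xrxU16', groups = ('5tktktkv', 'AZrrt01rrfx2411tktktkvmk7xr', 'xU1', '6').
4 groups means the one result is a tuple of 4 captured strings — 1 here.

[('5tktktkv', 'AZrrt01rrfx2411tktktkvmk7xr', 'xU1', '6')]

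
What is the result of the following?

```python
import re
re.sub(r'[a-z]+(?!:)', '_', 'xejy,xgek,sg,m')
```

'_,_,_,_'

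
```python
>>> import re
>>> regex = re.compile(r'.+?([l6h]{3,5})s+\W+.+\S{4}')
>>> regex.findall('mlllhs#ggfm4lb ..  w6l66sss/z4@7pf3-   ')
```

The pattern matches one or more of any character (lazy); then 3 to 5 of one of [l6h] (captured); then one or more of a literal 's', then one or more of a non-word character, then one or more of any character; then exactly 4 of a non-whitespace character.
With the lazy modifier that quantifier settles for the fewest repetitions that let the rest of the pattern succeed (the atoms after it are unaffected and can still be greedy).
Scanning left to right: at [0:36] match 'mlllhs#ggfm4lb ..  w6l66sss/z4@7pf3-', group 1 = 'lllh'.
With a single group, `findall` returns only what that group captured — 1 item.

['lllh']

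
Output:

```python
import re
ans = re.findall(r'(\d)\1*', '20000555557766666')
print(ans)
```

['2', '0', '5', '7', '6']

`\1` has to match the exact text group 1 already captured.
Scanning left to right: at [0:1] match '2', group 1 = '2'; at [1:5] match '0000', group 1 = '0'; at [5:10] match '55555', group 1 = '5'; at [10:12] match '77', group 1 = '7'; at [12:17] match '66666', group 1 = '6'.
Because there's exactly one group, `findall` drops the full match and keeps group 1 from each hit.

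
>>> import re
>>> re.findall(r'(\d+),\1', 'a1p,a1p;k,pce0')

[]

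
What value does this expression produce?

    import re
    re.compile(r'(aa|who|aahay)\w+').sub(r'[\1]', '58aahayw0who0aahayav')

'58[aa]'

Alternation tries branches left to right and keeps the first one that lets the overall match succeed at that position.
The replacement refers to a captured group, so each match is rewritten using its own captured text.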